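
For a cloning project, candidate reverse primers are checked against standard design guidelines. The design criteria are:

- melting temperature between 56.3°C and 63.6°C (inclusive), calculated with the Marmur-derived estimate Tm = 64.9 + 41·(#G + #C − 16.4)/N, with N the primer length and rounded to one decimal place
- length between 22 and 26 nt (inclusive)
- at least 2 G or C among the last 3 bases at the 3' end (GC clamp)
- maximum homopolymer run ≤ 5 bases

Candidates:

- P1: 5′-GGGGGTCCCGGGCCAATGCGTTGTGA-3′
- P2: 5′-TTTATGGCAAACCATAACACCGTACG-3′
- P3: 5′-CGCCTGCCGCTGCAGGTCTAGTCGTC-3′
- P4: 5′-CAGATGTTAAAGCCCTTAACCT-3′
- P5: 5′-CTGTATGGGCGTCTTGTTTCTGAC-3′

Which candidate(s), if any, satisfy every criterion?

P2 and P5.

P1 (26 nt, A=3 T=5 G=12 C=6): Tm = 64.9 + 41·(18 − 16.4)/26 = 67.4°C, outside 56.3–63.6°C ✗; length 26 ✓; 3' end TGA has 1 G/C, need ≥2 ✗; longest run = 5 ✓ — fails.
P2 (26 nt, A=9 T=6 G=4 C=7): Tm = 64.9 + 41·(11 − 16.4)/26 = 56.4°C ✓; length 26 ✓; 3' end ACG has 2 G/C ✓; longest run = 3 ✓ — passes.
P3 (26 nt, A=2 T=6 G=8 C=10): Tm = 64.9 + 41·(18 − 16.4)/26 = 67.4°C, outside 56.3–63.6°C ✗; length 26 ✓; 3' end GTC has 2 G/C ✓; longest run = 2 ✓ — fails.
P4 (22 nt, A=7 T=6 G=3 C=6): Tm = 64.9 + 41·(9 − 16.4)/22 = 51.1°C, outside 56.3–63.6°C ✗; length 22 ✓; 3' end CCT has 2 G/C ✓; longest run = 3 ✓ — fails.
P5 (24 nt, A=2 T=10 G=7 C=5): Tm = 64.9 + 41·(12 − 16.4)/24 = 57.4°C ✓; length 24 ✓; 3' end GAC has 2 G/C ✓; longest run = 3 ✓ — passes.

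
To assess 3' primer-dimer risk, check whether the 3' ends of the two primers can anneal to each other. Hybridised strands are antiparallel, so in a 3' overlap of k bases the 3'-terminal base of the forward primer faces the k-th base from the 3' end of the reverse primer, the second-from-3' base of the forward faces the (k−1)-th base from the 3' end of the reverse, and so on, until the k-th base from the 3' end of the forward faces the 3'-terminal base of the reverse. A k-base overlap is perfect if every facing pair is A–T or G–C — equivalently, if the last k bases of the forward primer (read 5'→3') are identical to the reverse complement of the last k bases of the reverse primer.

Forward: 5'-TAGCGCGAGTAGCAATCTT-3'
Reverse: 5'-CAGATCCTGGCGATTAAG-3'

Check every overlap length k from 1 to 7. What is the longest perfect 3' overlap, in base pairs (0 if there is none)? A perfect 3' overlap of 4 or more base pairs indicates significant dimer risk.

Longest perfect overlap: 3 complementary base pairs; below the dimer-risk threshold (threshold 4).

Last 7 bases (5'→3') — forward …CAATCTT, reverse …GATTAAG.
Reverse complement of the reverse primer's last 7 bases: CTTAATC; its first k bases are the reverse complement of the reverse primer's last k bases, so a perfect k-base overlap needs the forward primer's last k bases to equal them.
Comparing (forward last k vs required): k=1: T vs C ✗; k=2: TT vs CT ✗; k=3: CTT vs CTT ✓; k=4: TCTT vs CTTA ✗; k=5: ATCTT vs CTTAA ✗; k=6: AATCTT vs CTTAAT ✗; k=7: CAATCTT vs CTTAATC ✗.
Only k = 3 is perfect, so the longest perfect 3' overlap is 3.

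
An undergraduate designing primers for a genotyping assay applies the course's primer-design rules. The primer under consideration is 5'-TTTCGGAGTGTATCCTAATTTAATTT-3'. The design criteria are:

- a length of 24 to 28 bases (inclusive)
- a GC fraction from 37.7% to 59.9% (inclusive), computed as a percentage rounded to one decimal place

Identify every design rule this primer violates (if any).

Base counts: A=6, T=13, G=4, C=3 (length 26).
length: length 26 ✓
GC content: GC 7/26 = 26.9%, outside 37.7–59.9% ✗

Fails: GC content.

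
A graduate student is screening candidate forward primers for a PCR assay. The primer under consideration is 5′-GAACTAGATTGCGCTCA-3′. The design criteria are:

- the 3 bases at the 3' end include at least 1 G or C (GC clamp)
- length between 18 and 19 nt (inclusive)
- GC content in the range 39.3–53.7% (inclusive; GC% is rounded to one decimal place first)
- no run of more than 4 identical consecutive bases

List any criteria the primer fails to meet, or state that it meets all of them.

Base counts: A=5, T=4, G=4, C=4 (length 17).
GC clamp: 3' end TCA has 1 G/C ✓
length: length 17, outside 18–19 ✗
GC content: GC 8/17 = 47.1% ✓
homopolymer run: longest run = 2 ✓

Fails: length.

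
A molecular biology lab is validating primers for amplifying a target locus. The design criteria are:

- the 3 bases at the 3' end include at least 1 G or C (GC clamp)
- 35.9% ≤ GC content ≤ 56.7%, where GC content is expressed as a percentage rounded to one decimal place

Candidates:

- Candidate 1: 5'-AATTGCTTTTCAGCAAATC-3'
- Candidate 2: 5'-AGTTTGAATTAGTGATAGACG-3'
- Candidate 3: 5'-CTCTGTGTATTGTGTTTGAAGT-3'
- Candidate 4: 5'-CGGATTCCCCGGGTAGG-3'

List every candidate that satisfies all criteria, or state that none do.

Candidate 1 (19 nt, A=6 T=7 G=2 C=4): 3' end ATC has 1 G/C ✓; GC 6/19 = 31.6%, outside 35.9–56.7% ✗ — fails.
Candidate 2 (21 nt, A=7 T=7 G=6 C=1): 3' end ACG has 2 G/C ✓; GC 7/21 = 33.3%, outside 35.9–56.7% ✗ — fails.
Candidate 3 (22 nt, A=3 T=11 G=6 C=2): 3' end AGT has 1 G/C ✓; GC 8/22 = 36.4% ✓ — passes.
Candidate 4 (17 nt, A=2 T=3 G=7 C=5): 3' end AGG has 2 G/C ✓; GC 12/17 = 70.6%, outside 35.9–56.7% ✗ — fails.

Candidate 3 only.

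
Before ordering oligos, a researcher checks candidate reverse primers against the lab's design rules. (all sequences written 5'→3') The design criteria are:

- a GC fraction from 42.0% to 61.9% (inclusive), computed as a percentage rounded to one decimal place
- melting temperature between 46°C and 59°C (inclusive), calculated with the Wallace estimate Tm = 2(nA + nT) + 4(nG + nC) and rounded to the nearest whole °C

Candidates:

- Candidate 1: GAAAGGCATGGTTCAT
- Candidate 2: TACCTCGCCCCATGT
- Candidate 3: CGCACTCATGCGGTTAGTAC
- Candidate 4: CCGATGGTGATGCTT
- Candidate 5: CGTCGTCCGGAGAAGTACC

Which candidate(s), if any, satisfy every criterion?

Candidate 1, Candidate 2 and Candidate 4.

Candidate 1 (16 nt, A=5 T=4 G=5 C=2): GC 7/16 = 43.8% ✓; Tm = 2·9 + 4·7 = 46°C ✓ — passes.
Candidate 2 (15 nt, A=2 T=4 G=2 C=7): GC 9/15 = 60.0% ✓; Tm = 2·6 + 4·9 = 48°C ✓ — passes.
Candidate 3 (20 nt, A=4 T=5 G=5 C=6): GC 11/20 = 55.0% ✓; Tm = 2·9 + 4·11 = 62°C, outside 46–59°C ✗ — fails.
Candidate 4 (15 nt, A=2 T=5 G=5 C=3): GC 8/15 = 53.3% ✓; Tm = 2·7 + 4·8 = 46°C ✓ — passes.
Candidate 5 (19 nt, A=4 T=3 G=6 C=6): GC 12/19 = 63.2%, outside 42.0–61.9% ✗; Tm = 2·7 + 4·12 = 62°C, outside 46–59°C ✗ — fails.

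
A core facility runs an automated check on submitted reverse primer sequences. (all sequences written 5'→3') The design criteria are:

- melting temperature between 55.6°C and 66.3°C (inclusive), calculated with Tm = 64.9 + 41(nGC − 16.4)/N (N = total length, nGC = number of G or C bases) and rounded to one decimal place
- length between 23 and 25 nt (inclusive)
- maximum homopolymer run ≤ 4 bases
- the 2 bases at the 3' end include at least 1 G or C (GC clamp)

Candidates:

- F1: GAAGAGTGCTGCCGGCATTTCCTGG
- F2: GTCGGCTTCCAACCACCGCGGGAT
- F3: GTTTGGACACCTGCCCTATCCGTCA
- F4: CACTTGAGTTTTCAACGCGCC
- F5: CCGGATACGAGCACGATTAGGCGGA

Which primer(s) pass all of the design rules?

F1, F3 and F5.

F1 (25 nt, A=4 T=6 G=9 C=6): Tm = 64.9 + 41·(15 − 16.4)/25 = 62.6°C ✓; length 25 ✓; longest run = 3 ✓; 3' end GG has 2 G/C ✓ — passes.
F2 (24 nt, A=4 T=4 G=7 C=9): Tm = 64.9 + 41·(16 − 16.4)/24 = 64.2°C ✓; length 24 ✓; longest run = 3 ✓; 3' end AT has 0 G/C, need ≥1 ✗ — fails.
F3 (25 nt, A=4 T=7 G=5 C=9): Tm = 64.9 + 41·(14 − 16.4)/25 = 61.0°C ✓; length 25 ✓; longest run = 3 ✓; 3' end CA has 1 G/C ✓ — passes.
F4 (21 nt, A=4 T=6 G=4 C=7): Tm = 64.9 + 41·(11 − 16.4)/21 = 54.4°C, outside 55.6–66.3°C ✗; length 21, outside 23–25 ✗; longest run = 4 ✓; 3' end CC has 2 G/C ✓ — fails.
F5 (25 nt, A=7 T=3 G=9 C=6): Tm = 64.9 + 41·(15 − 16.4)/25 = 62.6°C ✓; length 25 ✓; longest run = 2 ✓; 3' end GA has 1 G/C ✓ — passes.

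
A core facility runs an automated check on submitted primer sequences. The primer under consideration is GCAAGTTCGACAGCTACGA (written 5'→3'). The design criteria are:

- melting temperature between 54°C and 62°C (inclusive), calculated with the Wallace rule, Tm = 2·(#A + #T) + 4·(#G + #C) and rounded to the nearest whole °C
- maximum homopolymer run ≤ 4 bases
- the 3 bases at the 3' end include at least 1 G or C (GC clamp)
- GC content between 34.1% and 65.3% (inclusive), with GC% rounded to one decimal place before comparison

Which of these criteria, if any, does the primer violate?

Meets all criteria.

Base counts: A=6, T=3, G=5, C=5 (length 19).
Tm: Tm = 2·9 + 4·10 = 58°C ✓
homopolymer run: longest run = 2 ✓
GC clamp: 3' end CGA has 2 G/C ✓
GC content: GC 10/19 = 52.6% ✓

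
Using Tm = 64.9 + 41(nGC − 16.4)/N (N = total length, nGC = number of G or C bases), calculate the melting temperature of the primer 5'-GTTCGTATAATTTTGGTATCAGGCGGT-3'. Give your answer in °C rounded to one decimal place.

Base counts: A=5, T=11, G=8, C=3; G+C = 11, N = 27.
Tm = 64.9 + 41·(11 − 16.4)/27 = 64.9 + -221.40/27 = 56.7°C.

56.7°C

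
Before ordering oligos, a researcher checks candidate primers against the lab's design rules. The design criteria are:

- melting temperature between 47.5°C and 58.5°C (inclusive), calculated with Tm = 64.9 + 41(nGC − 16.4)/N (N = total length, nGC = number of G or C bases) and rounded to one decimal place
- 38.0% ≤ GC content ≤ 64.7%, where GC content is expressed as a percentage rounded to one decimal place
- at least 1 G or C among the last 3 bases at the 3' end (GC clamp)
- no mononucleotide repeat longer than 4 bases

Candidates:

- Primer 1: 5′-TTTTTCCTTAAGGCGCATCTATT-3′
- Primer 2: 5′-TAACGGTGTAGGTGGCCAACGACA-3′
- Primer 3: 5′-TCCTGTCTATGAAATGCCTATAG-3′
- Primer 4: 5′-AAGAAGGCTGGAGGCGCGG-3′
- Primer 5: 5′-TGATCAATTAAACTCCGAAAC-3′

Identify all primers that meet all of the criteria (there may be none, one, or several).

Primer 3 only.

Primer 1 (23 nt, A=4 T=11 G=3 C=5): Tm = 64.9 + 41·(8 − 16.4)/23 = 49.9°C ✓; GC 8/23 = 34.8%, outside 38.0–64.7% ✗; 3' end ATT has 0 G/C, need ≥1 ✗; longest run = 5, exceeds 4 ✗ — fails.
Primer 2 (24 nt, A=7 T=4 G=8 C=5): Tm = 64.9 + 41·(13 − 16.4)/24 = 59.1°C, outside 47.5–58.5°C ✗; GC 13/24 = 54.2% ✓; 3' end ACA has 1 G/C ✓; longest run = 2 ✓ — fails.
Primer 3 (23 nt, A=6 T=8 G=4 C=5): Tm = 64.9 + 41·(9 − 16.4)/23 = 51.7°C ✓; GC 9/23 = 39.1% ✓; 3' end TAG has 1 G/C ✓; longest run = 3 ✓ — passes.
Primer 4 (19 nt, A=5 T=1 G=10 C=3): Tm = 64.9 + 41·(13 − 16.4)/19 = 57.6°C ✓; GC 13/19 = 68.4%, outside 38.0–64.7% ✗; 3' end CGG has 3 G/C ✓; longest run = 2 ✓ — fails.
Primer 5 (21 nt, A=9 T=5 G=2 C=5): Tm = 64.9 + 41·(7 − 16.4)/21 = 46.5°C, outside 47.5–58.5°C ✗; GC 7/21 = 33.3%, outside 38.0–64.7% ✗; 3' end AAC has 1 G/C ✓; longest run = 3 ✓ — fails.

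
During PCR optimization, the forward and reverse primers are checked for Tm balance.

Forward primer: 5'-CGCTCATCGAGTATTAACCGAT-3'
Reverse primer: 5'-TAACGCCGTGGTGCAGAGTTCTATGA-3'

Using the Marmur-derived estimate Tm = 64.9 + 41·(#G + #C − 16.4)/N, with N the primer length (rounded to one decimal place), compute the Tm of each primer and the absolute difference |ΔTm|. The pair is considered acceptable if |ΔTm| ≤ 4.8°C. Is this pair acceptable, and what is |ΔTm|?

|ΔTm| = 6.5°C; the pair is not acceptable.

Forward: G+C = 10, N = 22 → Tm = 64.9 + 41·(10 − 16.4)/22 = 53.0°C.
Reverse: G+C = 13, N = 26 → Tm = 64.9 + 41·(13 − 16.4)/26 = 59.5°C.
|ΔTm| = |53.0 − 59.5| = 6.5°C, > 4.8°C.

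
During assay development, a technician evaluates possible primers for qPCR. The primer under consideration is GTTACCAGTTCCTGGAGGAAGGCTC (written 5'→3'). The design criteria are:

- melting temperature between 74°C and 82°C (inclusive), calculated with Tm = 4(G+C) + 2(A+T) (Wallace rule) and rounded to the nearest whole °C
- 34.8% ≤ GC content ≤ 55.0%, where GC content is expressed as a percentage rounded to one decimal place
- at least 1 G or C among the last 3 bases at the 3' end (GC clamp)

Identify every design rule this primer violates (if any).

Base counts: A=5, T=6, G=8, C=6 (length 25).
Tm: Tm = 2·11 + 4·14 = 78°C ✓
GC content: GC 14/25 = 56.0%, outside 34.8–55.0% ✗
GC clamp: 3' end CTC has 2 G/C ✓

Fails: GC content.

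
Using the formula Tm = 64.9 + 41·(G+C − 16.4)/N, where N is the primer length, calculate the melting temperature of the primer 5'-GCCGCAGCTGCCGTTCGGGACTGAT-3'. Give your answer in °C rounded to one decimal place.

65.9°C

Base counts: A=3, T=5, G=9, C=8; G+C = 17, N = 25.
Tm = 64.9 + 41·(17 − 16.4)/25 = 64.9 + 24.60/25 = 65.9°C.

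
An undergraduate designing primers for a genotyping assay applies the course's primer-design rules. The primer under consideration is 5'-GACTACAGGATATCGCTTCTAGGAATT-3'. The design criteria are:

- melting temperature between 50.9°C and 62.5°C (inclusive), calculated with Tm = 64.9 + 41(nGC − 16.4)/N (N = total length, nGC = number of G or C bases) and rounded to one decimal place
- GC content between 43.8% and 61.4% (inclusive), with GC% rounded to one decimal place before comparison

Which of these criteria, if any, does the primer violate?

Fails: GC content.

Base counts: A=8, T=8, G=6, C=5 (length 27).
Tm: Tm = 64.9 + 41·(11 − 16.4)/27 = 56.7°C ✓
GC content: GC 11/27 = 40.7%, outside 43.8–61.4% ✗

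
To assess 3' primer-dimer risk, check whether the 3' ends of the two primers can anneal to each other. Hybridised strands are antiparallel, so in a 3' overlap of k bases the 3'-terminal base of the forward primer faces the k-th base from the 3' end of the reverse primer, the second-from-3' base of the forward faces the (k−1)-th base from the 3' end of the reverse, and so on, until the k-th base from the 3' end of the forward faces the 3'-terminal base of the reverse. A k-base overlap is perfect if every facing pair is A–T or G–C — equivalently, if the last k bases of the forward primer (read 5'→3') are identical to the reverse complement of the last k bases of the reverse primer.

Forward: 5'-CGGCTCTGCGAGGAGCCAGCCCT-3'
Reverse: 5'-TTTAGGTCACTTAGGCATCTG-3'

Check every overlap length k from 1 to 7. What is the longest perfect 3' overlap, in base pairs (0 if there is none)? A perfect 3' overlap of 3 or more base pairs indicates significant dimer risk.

Last 7 bases (5'→3') — forward …CAGCCCT, reverse …GCATCTG.
Reverse complement of the reverse primer's last 7 bases: CAGATGC; its first k bases are the reverse complement of the reverse primer's last k bases, so a perfect k-base overlap needs the forward primer's last k bases to equal them.
Comparing (forward last k vs required): k=1: T vs C ✗; k=2: CT vs CA ✗; k=3: CCT vs CAG ✗; k=4: CCCT vs CAGA ✗; k=5: GCCCT vs CAGAT ✗; k=6: AGCCCT vs CAGATG ✗; k=7: CAGCCCT vs CAGATGC ✗.
No overlap length from 1 to 7 is perfect, so the longest perfect 3' overlap is 0.

Longest perfect overlap: 0 complementary base pairs; below the dimer-risk threshold (threshold 3).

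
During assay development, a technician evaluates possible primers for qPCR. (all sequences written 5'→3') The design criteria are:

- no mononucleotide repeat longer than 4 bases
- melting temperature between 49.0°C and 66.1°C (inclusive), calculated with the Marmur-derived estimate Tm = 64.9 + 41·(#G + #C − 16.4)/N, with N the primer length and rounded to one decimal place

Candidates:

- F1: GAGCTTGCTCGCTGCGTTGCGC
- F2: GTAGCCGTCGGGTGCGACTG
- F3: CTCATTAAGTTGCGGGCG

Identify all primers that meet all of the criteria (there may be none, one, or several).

F1, F2 and F3.

F1 (22 nt, A=1 T=6 G=8 C=7): longest run = 2 ✓; Tm = 64.9 + 41·(15 − 16.4)/22 = 62.3°C ✓ — passes.
F2 (20 nt, A=2 T=4 G=9 C=5): longest run = 3 ✓; Tm = 64.9 + 41·(14 − 16.4)/20 = 60.0°C ✓ — passes.
F3 (18 nt, A=3 T=5 G=6 C=4): longest run = 3 ✓; Tm = 64.9 + 41·(10 − 16.4)/18 = 50.3°C ✓ — passes.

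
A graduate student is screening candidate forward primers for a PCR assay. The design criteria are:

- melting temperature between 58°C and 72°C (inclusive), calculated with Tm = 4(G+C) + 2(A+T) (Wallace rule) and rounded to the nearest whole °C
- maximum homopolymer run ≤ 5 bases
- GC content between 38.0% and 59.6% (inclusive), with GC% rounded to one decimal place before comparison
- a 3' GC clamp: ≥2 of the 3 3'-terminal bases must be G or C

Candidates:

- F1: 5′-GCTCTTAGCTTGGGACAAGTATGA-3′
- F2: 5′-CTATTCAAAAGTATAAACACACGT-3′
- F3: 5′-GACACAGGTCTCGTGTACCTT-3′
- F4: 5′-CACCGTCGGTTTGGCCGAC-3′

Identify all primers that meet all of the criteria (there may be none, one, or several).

F1 (24 nt, A=6 T=7 G=7 C=4): Tm = 2·13 + 4·11 = 70°C ✓; longest run = 3 ✓; GC 11/24 = 45.8% ✓; 3' end TGA has 1 G/C, need ≥2 ✗ — fails.
F2 (24 nt, A=11 T=6 G=2 C=5): Tm = 2·17 + 4·7 = 62°C ✓; longest run = 4 ✓; GC 7/24 = 29.2%, outside 38.0–59.6% ✗; 3' end CGT has 2 G/C ✓ — fails.
F3 (21 nt, A=4 T=6 G=5 C=6): Tm = 2·10 + 4·11 = 64°C ✓; longest run = 2 ✓; GC 11/21 = 52.4% ✓; 3' end CTT has 1 G/C, need ≥2 ✗ — fails.
F4 (19 nt, A=2 T=4 G=6 C=7): Tm = 2·6 + 4·13 = 64°C ✓; longest run = 3 ✓; GC 13/19 = 68.4%, outside 38.0–59.6% ✗; 3' end GAC has 2 G/C ✓ — fails.

None of the candidates satisfy all criteria.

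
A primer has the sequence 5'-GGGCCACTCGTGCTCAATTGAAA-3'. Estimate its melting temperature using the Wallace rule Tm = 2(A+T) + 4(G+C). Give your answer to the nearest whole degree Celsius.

70°C

Base counts: A=6, T=5, G=6, C=6 (length 23).
Tm = 2·(6+5) + 4·(6+6) = 2·11 + 4·12 = 22 + 48 = 70°C.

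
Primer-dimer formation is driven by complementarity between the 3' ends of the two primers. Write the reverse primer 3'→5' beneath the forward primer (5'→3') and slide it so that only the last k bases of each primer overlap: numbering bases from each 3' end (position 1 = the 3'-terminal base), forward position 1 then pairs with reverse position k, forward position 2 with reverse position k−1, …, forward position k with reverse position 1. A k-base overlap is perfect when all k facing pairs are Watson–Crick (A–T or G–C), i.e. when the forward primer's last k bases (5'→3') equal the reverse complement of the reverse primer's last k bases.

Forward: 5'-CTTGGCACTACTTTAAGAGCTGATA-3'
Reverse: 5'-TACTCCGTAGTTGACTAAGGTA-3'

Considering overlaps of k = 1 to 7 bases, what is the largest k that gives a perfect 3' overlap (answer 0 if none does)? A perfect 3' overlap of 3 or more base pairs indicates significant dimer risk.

Longest perfect overlap: 2 complementary base pairs; below the dimer-risk threshold (threshold 3).

Last 7 bases (5'→3') — forward …GCTGATA, reverse …TAAGGTA.
Reverse complement of the reverse primer's last 7 bases: TACCTTA; its first k bases are the reverse complement of the reverse primer's last k bases, so a perfect k-base overlap needs the forward primer's last k bases to equal them.
Comparing (forward last k vs required): k=1: A vs T ✗; k=2: TA vs TA ✓; k=3: ATA vs TAC ✗; k=4: GATA vs TACC ✗; k=5: TGATA vs TACCT ✗; k=6: CTGATA vs TACCTT ✗; k=7: GCTGATA vs TACCTTA ✗.
Only k = 2 is perfect, so the longest perfect 3' overlap is 2.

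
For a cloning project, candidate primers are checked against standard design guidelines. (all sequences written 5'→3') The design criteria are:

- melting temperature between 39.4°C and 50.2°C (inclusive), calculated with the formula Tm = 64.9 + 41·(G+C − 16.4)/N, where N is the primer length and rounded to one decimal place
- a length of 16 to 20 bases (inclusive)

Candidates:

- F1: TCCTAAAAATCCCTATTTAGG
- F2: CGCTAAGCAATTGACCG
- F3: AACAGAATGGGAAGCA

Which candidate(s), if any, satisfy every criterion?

F1 (21 nt, A=7 T=7 G=2 C=5): Tm = 64.9 + 41·(7 − 16.4)/21 = 46.5°C ✓; length 21, outside 16–20 ✗ — fails.
F2 (17 nt, A=5 T=3 G=4 C=5): Tm = 64.9 + 41·(9 − 16.4)/17 = 47.1°C ✓; length 17 ✓ — passes.
F3 (16 nt, A=8 T=1 G=5 C=2): Tm = 64.9 + 41·(7 − 16.4)/16 = 40.8°C ✓; length 16 ✓ — passes.

F2 and F3.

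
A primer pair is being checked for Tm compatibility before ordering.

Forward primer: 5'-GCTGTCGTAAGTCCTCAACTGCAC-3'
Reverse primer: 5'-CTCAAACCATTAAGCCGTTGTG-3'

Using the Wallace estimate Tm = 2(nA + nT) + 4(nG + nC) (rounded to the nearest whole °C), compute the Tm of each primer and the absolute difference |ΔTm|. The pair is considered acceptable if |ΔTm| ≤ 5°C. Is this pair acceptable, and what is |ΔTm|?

|ΔTm| = 10°C; the pair is not acceptable.

Forward: A=5 T=6 G=5 C=8 → Tm = 2·11 + 4·13 = 74°C.
Reverse: A=6 T=6 G=4 C=6 → Tm = 2·12 + 4·10 = 64°C.
|ΔTm| = |74 − 64| = 10°C, > 5°C.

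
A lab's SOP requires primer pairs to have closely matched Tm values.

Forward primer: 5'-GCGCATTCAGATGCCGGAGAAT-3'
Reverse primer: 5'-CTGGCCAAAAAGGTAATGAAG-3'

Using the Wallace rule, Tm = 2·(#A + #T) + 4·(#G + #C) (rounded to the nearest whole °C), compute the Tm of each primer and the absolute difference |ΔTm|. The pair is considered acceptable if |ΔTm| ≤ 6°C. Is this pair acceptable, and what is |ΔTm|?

Forward: A=6 T=4 G=7 C=5 → Tm = 2·10 + 4·12 = 68°C.
Reverse: A=9 T=3 G=6 C=3 → Tm = 2·12 + 4·9 = 60°C.
|ΔTm| = |68 − 60| = 8°C, > 6°C.

|ΔTm| = 8°C; the pair is not acceptable.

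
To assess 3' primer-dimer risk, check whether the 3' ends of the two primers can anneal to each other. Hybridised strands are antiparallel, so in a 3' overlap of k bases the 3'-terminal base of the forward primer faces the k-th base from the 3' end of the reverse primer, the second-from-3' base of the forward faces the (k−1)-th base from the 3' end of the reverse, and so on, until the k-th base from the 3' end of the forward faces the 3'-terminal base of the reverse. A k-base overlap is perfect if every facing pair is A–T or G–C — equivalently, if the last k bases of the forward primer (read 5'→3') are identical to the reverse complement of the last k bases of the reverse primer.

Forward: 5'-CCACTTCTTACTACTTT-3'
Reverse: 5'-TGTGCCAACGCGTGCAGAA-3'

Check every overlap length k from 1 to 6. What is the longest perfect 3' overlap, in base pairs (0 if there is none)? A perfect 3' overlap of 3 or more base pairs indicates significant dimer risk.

Longest perfect overlap: 2 complementary base pairs; below the dimer-risk threshold (threshold 3).

Last 6 bases (5'→3') — forward …TACTTT, reverse …GCAGAA.
Reverse complement of the reverse primer's last 6 bases: TTCTGC; its first k bases are the reverse complement of the reverse primer's last k bases, so a perfect k-base overlap needs the forward primer's last k bases to equal them.
Comparing (forward last k vs required): k=1: T vs T ✓; k=2: TT vs TT ✓; k=3: TTT vs TTC ✗; k=4: CTTT vs TTCT ✗; k=5: ACTTT vs TTCTG ✗; k=6: TACTTT vs TTCTGC ✗.
Perfect overlaps at k = 1, 2; the largest is 2.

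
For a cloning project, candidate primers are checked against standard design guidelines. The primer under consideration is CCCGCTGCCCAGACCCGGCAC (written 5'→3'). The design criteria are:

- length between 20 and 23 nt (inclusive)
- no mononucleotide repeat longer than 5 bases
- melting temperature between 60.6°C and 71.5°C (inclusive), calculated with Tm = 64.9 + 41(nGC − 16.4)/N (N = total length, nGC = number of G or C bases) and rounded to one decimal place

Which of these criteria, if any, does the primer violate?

Base counts: A=3, T=1, G=5, C=12 (length 21).
length: length 21 ✓
homopolymer run: longest run = 3 ✓
Tm: Tm = 64.9 + 41·(17 − 16.4)/21 = 66.1°C ✓

Meets all criteria.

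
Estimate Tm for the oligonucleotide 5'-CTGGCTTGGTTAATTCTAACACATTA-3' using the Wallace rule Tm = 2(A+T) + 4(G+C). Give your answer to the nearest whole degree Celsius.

70°C

Base counts: A=7, T=10, G=4, C=5 (length 26).
Tm = 2·(7+10) + 4·(4+5) = 2·17 + 4·9 = 34 + 36 = 70°C.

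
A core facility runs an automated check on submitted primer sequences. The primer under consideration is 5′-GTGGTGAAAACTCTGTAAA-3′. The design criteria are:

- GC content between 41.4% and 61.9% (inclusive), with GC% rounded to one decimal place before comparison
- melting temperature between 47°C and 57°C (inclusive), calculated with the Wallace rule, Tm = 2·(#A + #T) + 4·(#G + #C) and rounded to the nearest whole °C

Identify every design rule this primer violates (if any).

Base counts: A=7, T=5, G=5, C=2 (length 19).
GC content: GC 7/19 = 36.8%, outside 41.4–61.9% ✗
Tm: Tm = 2·12 + 4·7 = 52°C ✓

Fails: GC content.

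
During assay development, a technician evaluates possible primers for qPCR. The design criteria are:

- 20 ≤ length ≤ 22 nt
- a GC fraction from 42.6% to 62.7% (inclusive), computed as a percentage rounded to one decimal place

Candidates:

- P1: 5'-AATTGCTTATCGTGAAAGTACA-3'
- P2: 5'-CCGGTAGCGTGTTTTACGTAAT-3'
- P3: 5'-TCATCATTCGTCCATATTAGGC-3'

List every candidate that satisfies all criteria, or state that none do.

P1 (22 nt, A=8 T=7 G=4 C=3): length 22 ✓; GC 7/22 = 31.8%, outside 42.6–62.7% ✗ — fails.
P2 (22 nt, A=4 T=8 G=6 C=4): length 22 ✓; GC 10/22 = 45.5% ✓ — passes.
P3 (22 nt, A=5 T=8 G=3 C=6): length 22 ✓; GC 9/22 = 40.9%, outside 42.6–62.7% ✗ — fails.

P2 only.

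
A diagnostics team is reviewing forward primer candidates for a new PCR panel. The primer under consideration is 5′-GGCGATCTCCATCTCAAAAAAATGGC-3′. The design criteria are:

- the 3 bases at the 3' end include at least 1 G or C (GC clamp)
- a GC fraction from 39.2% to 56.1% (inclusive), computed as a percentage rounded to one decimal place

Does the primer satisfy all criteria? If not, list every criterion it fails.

Meets all criteria.

Base counts: A=9, T=5, G=5, C=7 (length 26).
GC clamp: 3' end GGC has 3 G/C ✓
GC content: GC 12/26 = 46.2% ✓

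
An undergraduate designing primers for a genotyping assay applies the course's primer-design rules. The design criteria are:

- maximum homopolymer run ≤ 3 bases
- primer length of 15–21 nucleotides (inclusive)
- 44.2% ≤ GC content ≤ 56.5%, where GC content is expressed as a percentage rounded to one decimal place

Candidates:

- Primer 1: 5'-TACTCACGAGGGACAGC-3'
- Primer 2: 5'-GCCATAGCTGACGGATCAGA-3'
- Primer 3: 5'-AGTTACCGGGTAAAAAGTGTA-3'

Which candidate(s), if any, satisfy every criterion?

Primer 2 only.

Primer 1 (17 nt, A=5 T=2 G=5 C=5): longest run = 3 ✓; length 17 ✓; GC 10/17 = 58.8%, outside 44.2–56.5% ✗ — fails.
Primer 2 (20 nt, A=6 T=3 G=6 C=5): longest run = 2 ✓; length 20 ✓; GC 11/20 = 55.0% ✓ — passes.
Primer 3 (21 nt, A=8 T=5 G=6 C=2): longest run = 5, exceeds 3 ✗; length 21 ✓; GC 8/21 = 38.1%, outside 44.2–56.5% ✗ — fails.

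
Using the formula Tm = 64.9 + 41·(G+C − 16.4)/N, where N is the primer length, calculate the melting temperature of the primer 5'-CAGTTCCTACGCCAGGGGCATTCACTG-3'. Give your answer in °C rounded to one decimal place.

64.3°C

Base counts: A=5, T=6, G=7, C=9; G+C = 16, N = 27.
Tm = 64.9 + 41·(16 − 16.4)/27 = 64.9 + -16.40/27 = 64.3°C.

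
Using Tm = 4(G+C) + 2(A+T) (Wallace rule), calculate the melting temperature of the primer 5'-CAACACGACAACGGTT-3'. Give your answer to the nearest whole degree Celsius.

Base counts: A=6, T=2, G=3, C=5 (length 16).
Tm = 2·(6+2) + 4·(3+5) = 2·8 + 4·8 = 16 + 32 = 48°C.

48°C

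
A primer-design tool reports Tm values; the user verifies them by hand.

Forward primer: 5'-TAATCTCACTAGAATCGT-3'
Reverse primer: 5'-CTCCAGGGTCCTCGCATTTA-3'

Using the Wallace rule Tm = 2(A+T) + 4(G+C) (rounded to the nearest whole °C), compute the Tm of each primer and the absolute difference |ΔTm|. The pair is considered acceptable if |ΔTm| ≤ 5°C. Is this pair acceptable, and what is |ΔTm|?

Forward: A=6 T=6 G=2 C=4 → Tm = 2·12 + 4·6 = 48°C.
Reverse: A=3 T=6 G=4 C=7 → Tm = 2·9 + 4·11 = 62°C.
|ΔTm| = |48 − 62| = 14°C, > 5°C.

|ΔTm| = 14°C; the pair is not acceptable.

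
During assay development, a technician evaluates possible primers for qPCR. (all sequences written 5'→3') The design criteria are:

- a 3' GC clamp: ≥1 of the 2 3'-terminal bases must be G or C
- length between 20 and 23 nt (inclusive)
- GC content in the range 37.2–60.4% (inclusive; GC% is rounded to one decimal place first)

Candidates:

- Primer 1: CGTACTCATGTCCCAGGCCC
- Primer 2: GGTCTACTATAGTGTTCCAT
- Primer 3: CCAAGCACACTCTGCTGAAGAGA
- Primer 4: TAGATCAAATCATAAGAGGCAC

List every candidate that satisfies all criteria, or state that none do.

Primer 1 (20 nt, A=3 T=4 G=4 C=9): 3' end CC has 2 G/C ✓; length 20 ✓; GC 13/20 = 65.0%, outside 37.2–60.4% ✗ — fails.
Primer 2 (20 nt, A=4 T=8 G=4 C=4): 3' end AT has 0 G/C, need ≥1 ✗; length 20 ✓; GC 8/20 = 40.0% ✓ — fails.
Primer 3 (23 nt, A=8 T=3 G=5 C=7): 3' end GA has 1 G/C ✓; length 23 ✓; GC 12/23 = 52.2% ✓ — passes.
Primer 4 (22 nt, A=10 T=4 G=4 C=4): 3' end AC has 1 G/C ✓; length 22 ✓; GC 8/22 = 36.4%, outside 37.2–60.4% ✗ — fails.

Primer 3 only.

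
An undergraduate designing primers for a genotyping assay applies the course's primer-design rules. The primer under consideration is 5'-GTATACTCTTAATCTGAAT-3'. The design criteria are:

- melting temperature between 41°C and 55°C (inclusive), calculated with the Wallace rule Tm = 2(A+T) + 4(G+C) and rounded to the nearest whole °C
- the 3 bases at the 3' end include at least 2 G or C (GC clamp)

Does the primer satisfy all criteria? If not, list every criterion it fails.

Base counts: A=6, T=8, G=2, C=3 (length 19).
Tm: Tm = 2·14 + 4·5 = 48°C ✓
GC clamp: 3' end AAT has 0 G/C, need ≥2 ✗

Fails: GC clamp.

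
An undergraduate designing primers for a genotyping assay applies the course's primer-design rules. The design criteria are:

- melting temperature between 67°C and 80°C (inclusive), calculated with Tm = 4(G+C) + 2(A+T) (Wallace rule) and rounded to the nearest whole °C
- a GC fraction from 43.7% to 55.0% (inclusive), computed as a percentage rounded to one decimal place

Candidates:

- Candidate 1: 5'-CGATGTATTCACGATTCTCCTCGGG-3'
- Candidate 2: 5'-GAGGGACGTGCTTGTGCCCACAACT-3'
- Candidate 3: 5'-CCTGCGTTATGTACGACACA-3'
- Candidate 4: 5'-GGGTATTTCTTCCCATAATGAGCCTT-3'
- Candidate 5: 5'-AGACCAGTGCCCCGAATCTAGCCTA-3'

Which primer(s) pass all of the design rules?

Candidate 1 only.

Candidate 1 (25 nt, A=4 T=8 G=6 C=7): Tm = 2·12 + 4·13 = 76°C ✓; GC 13/25 = 52.0% ✓ — passes.
Candidate 2 (25 nt, A=5 T=5 G=8 C=7): Tm = 2·10 + 4·15 = 80°C ✓; GC 15/25 = 60.0%, outside 43.7–55.0% ✗ — fails.
Candidate 3 (20 nt, A=5 T=5 G=4 C=6): Tm = 2·10 + 4·10 = 60°C, outside 67–80°C ✗; GC 10/20 = 50.0% ✓ — fails.
Candidate 4 (26 nt, A=5 T=10 G=5 C=6): Tm = 2·15 + 4·11 = 74°C ✓; GC 11/26 = 42.3%, outside 43.7–55.0% ✗ — fails.
Candidate 5 (25 nt, A=7 T=4 G=5 C=9): Tm = 2·11 + 4·14 = 78°C ✓; GC 14/25 = 56.0%, outside 43.7–55.0% ✗ — fails.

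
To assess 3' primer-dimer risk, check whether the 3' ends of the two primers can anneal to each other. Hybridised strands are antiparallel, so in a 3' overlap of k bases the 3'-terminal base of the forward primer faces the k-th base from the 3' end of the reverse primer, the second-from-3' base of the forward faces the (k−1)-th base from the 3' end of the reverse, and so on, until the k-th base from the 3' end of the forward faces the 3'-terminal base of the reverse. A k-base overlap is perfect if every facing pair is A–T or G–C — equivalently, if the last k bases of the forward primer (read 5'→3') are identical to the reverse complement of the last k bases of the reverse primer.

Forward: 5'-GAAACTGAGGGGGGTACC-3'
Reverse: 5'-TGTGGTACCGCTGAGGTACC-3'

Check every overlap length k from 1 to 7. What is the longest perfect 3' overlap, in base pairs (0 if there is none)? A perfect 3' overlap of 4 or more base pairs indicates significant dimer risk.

Last 7 bases (5'→3') — forward …GGGTACC, reverse …AGGTACC.
Reverse complement of the reverse primer's last 7 bases: GGTACCT; its first k bases are the reverse complement of the reverse primer's last k bases, so a perfect k-base overlap needs the forward primer's last k bases to equal them.
Comparing (forward last k vs required): k=1: C vs G ✗; k=2: CC vs GG ✗; k=3: ACC vs GGT ✗; k=4: TACC vs GGTA ✗; k=5: GTACC vs GGTAC ✗; k=6: GGTACC vs GGTACC ✓; k=7: GGGTACC vs GGTACCT ✗.
Only k = 6 is perfect, so the longest perfect 3' overlap is 6.

Longest perfect overlap: 6 complementary base pairs; significant dimer risk (threshold 4).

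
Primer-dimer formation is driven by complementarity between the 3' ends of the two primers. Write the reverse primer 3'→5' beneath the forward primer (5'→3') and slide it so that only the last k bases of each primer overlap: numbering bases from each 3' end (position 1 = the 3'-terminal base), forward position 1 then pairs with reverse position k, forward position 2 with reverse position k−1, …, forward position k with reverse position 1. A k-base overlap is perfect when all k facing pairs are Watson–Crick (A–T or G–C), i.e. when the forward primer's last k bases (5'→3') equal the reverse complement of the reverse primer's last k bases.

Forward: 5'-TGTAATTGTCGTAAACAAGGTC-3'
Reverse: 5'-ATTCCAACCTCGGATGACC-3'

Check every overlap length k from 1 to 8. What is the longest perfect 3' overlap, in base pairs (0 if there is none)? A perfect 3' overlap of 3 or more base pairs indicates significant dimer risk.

Last 8 bases (5'→3') — forward …ACAAGGTC, reverse …GGATGACC.
Reverse complement of the reverse primer's last 8 bases: GGTCATCC; its first k bases are the reverse complement of the reverse primer's last k bases, so a perfect k-base overlap needs the forward primer's last k bases to equal them.
Comparing (forward last k vs required): k=1: C vs G ✗; k=2: TC vs GG ✗; k=3: GTC vs GGT ✗; k=4: GGTC vs GGTC ✓; k=5: AGGTC vs GGTCA ✗; k=6: AAGGTC vs GGTCAT ✗; k=7: CAAGGTC vs GGTCATC ✗; k=8: ACAAGGTC vs GGTCATCC ✗.
Only k = 4 is perfect, so the longest perfect 3' overlap is 4.

Longest perfect overlap: 4 complementary base pairs; significant dimer risk (threshold 3).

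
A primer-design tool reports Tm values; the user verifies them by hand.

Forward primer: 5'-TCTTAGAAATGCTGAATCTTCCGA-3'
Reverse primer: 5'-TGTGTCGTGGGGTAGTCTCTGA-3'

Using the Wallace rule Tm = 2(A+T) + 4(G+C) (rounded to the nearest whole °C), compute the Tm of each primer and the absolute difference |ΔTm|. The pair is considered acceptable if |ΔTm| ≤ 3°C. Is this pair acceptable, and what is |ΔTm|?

Forward: A=7 T=8 G=4 C=5 → Tm = 2·15 + 4·9 = 66°C.
Reverse: A=2 T=8 G=9 C=3 → Tm = 2·10 + 4·12 = 68°C.
|ΔTm| = |66 − 68| = 2°C, ≤ 3°C.

|ΔTm| = 2°C; the pair is acceptable.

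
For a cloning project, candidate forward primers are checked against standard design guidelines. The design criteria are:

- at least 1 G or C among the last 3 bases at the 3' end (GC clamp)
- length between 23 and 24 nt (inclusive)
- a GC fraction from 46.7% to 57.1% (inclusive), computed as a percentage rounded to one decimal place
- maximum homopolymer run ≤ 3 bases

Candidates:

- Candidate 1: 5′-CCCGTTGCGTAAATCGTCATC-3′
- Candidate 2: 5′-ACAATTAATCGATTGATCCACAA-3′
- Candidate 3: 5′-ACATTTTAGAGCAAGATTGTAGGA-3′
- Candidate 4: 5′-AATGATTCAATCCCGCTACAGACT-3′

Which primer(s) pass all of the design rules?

Candidate 1 (21 nt, A=4 T=6 G=4 C=7): 3' end ATC has 1 G/C ✓; length 21, outside 23–24 ✗; GC 11/21 = 52.4% ✓; longest run = 3 ✓ — fails.
Candidate 2 (23 nt, A=10 T=6 G=2 C=5): 3' end CAA has 1 G/C ✓; length 23 ✓; GC 7/23 = 30.4%, outside 46.7–57.1% ✗; longest run = 2 ✓ — fails.
Candidate 3 (24 nt, A=9 T=7 G=6 C=2): 3' end GGA has 2 G/C ✓; length 24 ✓; GC 8/24 = 33.3%, outside 46.7–57.1% ✗; longest run = 4, exceeds 3 ✗ — fails.
Candidate 4 (24 nt, A=8 T=6 G=3 C=7): 3' end ACT has 1 G/C ✓; length 24 ✓; GC 10/24 = 41.7%, outside 46.7–57.1% ✗; longest run = 3 ✓ — fails.

None of the candidates satisfy all criteria.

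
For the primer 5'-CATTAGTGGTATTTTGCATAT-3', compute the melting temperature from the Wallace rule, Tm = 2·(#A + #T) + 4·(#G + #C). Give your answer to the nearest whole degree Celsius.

Base counts: A=5, T=10, G=4, C=2 (length 21).
Tm = 2·(5+10) + 4·(4+2) = 2·15 + 4·6 = 30 + 24 = 54°C.

54°C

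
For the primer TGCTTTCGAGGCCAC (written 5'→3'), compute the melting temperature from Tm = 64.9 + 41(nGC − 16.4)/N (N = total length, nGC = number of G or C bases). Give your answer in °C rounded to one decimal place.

Base counts: A=2, T=4, G=4, C=5; G+C = 9, N = 15.
Tm = 64.9 + 41·(9 − 16.4)/15 = 64.9 + -303.40/15 = 44.7°C.

44.7°C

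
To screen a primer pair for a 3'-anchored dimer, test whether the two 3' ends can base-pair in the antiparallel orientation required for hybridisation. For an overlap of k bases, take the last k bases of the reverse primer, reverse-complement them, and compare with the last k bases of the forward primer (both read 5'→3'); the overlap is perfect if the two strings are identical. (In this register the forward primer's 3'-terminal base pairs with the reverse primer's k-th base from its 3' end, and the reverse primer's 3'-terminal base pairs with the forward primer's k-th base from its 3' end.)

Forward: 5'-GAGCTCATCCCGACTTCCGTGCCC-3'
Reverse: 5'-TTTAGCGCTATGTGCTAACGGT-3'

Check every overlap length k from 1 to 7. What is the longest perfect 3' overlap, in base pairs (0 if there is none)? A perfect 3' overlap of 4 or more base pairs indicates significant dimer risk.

Last 7 bases (5'→3') — forward …CGTGCCC, reverse …TAACGGT.
Reverse complement of the reverse primer's last 7 bases: ACCGTTA; its first k bases are the reverse complement of the reverse primer's last k bases, so a perfect k-base overlap needs the forward primer's last k bases to equal them.
Comparing (forward last k vs required): k=1: C vs A ✗; k=2: CC vs AC ✗; k=3: CCC vs ACC ✗; k=4: GCCC vs ACCG ✗; k=5: TGCCC vs ACCGT ✗; k=6: GTGCCC vs ACCGTT ✗; k=7: CGTGCCC vs ACCGTTA ✗.
No overlap length from 1 to 7 is perfect, so the longest perfect 3' overlap is 0.

Longest perfect overlap: 0 complementary base pairs; below the dimer-risk threshold (threshold 4).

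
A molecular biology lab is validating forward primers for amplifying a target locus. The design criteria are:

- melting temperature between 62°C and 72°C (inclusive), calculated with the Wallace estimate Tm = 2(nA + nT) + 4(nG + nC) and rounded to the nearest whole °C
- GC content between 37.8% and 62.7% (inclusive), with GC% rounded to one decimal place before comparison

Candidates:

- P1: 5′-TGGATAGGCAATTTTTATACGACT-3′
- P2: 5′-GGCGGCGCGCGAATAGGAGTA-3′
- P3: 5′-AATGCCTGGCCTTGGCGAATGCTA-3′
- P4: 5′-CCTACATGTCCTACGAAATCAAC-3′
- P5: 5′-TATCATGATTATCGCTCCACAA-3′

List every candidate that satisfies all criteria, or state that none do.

P1 (24 nt, A=7 T=9 G=5 C=3): Tm = 2·16 + 4·8 = 64°C ✓; GC 8/24 = 33.3%, outside 37.8–62.7% ✗ — fails.
P2 (21 nt, A=5 T=2 G=10 C=4): Tm = 2·7 + 4·14 = 70°C ✓; GC 14/21 = 66.7%, outside 37.8–62.7% ✗ — fails.
P3 (24 nt, A=5 T=6 G=7 C=6): Tm = 2·11 + 4·13 = 74°C, outside 62–72°C ✗; GC 13/24 = 54.2% ✓ — fails.
P4 (23 nt, A=8 T=5 G=2 C=8): Tm = 2·13 + 4·10 = 66°C ✓; GC 10/23 = 43.5% ✓ — passes.
P5 (22 nt, A=7 T=7 G=2 C=6): Tm = 2·14 + 4·8 = 60°C, outside 62–72°C ✗; GC 8/22 = 36.4%, outside 37.8–62.7% ✗ — fails.

P4 only.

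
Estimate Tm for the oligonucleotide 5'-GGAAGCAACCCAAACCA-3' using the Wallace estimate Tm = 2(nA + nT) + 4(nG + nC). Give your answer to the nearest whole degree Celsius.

52°C

Base counts: A=8, T=0, G=3, C=6 (length 17).
Tm = 2·(8+0) + 4·(3+6) = 2·8 + 4·9 = 16 + 36 = 52°C.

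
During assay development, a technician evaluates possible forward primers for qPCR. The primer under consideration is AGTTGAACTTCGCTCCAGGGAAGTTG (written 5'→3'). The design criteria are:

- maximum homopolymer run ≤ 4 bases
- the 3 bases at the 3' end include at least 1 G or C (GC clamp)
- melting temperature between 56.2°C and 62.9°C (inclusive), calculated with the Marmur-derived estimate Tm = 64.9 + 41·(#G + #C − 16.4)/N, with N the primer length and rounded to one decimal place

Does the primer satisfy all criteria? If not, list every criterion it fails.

Meets all criteria.

Base counts: A=6, T=7, G=8, C=5 (length 26).
homopolymer run: longest run = 3 ✓
GC clamp: 3' end TTG has 1 G/C ✓
Tm: Tm = 64.9 + 41·(13 − 16.4)/26 = 59.5°C ✓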